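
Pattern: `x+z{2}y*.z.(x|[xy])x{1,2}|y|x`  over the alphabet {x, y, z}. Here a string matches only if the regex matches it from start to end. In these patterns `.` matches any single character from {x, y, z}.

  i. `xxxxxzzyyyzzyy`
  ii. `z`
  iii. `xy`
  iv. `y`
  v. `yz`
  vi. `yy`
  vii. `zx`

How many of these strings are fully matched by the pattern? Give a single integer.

1

i → no match
ii. `z` → no match
iii. `xy` → no match
iv. `y` → match
v. `yz` → no match
vi. `yy` → no match
vii. `zx` → no match
Total matched: 1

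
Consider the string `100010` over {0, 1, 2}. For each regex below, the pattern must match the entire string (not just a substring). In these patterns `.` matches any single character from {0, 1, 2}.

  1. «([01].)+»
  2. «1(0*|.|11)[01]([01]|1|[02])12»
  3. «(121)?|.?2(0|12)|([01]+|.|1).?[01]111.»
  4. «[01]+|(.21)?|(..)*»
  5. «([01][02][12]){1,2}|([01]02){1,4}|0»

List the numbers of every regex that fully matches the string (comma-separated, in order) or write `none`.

1, 4

1 → match
2 → no match — must end with `12`
3 → no match
4 → match
5 → no match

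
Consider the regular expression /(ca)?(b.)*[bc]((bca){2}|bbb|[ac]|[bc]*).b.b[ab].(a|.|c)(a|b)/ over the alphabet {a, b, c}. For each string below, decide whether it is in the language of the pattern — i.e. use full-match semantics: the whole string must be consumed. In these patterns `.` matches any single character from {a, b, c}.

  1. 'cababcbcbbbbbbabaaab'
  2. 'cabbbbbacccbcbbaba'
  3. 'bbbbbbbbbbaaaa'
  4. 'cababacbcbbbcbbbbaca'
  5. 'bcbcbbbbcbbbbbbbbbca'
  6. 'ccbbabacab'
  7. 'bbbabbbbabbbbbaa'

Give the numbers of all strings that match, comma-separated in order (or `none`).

1, 2, 3, 4, 5, 6, 7

1 → match
2 → match
3 → match
4 → match
5 → match
6 → match
7 → match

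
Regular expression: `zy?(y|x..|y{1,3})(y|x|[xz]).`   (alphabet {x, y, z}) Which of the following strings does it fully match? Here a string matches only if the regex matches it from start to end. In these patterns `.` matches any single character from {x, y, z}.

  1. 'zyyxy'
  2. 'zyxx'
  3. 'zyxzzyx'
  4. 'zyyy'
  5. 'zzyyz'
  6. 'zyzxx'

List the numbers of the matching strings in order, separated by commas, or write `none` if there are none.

1. 'zyyxy' → match
2. 'zyxx' → match
3. 'zyxzzyx' → match
4. 'zyyy' → match
5. 'zzyyz' → no match
6. 'zyzxx' → no match

1, 2, 3, 4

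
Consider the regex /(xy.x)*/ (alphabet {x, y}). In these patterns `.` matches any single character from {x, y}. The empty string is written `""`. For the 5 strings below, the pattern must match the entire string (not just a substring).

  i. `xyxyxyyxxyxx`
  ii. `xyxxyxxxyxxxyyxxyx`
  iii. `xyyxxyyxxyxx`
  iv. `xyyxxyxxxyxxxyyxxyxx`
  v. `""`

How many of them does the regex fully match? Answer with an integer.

3

i → no match
ii → no match
iii → match
iv → match
v → match
Total matched: 3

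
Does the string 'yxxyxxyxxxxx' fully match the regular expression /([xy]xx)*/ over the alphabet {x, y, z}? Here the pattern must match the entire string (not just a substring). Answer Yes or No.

Yes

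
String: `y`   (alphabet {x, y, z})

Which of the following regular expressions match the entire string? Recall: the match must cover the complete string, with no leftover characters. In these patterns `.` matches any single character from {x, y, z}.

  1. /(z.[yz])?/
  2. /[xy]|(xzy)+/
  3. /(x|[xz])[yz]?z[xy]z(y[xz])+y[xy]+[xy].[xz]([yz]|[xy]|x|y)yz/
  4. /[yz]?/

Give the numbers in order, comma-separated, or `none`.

1 → no match
2 → match
3 → no match — must end with `yz`
4 → match

2, 4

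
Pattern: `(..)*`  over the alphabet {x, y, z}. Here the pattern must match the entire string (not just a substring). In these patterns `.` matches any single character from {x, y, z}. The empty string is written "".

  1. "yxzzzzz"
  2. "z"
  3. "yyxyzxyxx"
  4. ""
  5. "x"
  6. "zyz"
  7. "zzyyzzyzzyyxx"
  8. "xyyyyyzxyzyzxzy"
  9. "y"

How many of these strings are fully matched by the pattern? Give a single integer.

1

1. "yxzzzzz" → no match
2. "z" → no match
3. "yyxyzxyxx" → no match
4. "" → match
5. "x" → no match
6. "zyz" → no match
7 → no match
8 → no match
9. "y" → no match
Total matched: 1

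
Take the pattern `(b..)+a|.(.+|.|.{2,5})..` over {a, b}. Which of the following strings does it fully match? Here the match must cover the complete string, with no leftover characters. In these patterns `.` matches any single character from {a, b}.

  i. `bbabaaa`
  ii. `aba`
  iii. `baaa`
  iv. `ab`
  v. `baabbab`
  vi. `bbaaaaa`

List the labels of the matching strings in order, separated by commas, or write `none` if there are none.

i, iii, v, vi

i → match
ii → no match
iii → match
iv → no match
v → match
vi → match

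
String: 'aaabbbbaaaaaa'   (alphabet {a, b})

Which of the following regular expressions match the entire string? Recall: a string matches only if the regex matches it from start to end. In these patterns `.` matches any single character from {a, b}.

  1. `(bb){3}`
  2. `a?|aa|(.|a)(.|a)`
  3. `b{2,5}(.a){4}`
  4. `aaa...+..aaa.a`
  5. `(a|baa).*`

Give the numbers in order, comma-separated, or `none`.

1 → no match — must start with 'bb'
2 → no match
3 → no match — must start with 'b'
4 → match
5 → match

4, 5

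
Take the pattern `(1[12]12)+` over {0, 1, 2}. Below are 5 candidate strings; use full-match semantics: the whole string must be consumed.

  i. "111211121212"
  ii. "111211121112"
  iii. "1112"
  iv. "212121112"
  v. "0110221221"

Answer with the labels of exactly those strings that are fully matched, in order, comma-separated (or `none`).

i → match
ii → match
iii → match
iv → no match — must start with "1"
v → no match — must start with "1"

i, ii, iii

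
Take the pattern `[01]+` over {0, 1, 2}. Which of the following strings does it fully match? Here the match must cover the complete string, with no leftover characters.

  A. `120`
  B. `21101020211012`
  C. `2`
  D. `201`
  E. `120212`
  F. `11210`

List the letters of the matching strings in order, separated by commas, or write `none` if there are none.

A → no match
B → no match
C → no match
D → no match
E → no match
F → no match

none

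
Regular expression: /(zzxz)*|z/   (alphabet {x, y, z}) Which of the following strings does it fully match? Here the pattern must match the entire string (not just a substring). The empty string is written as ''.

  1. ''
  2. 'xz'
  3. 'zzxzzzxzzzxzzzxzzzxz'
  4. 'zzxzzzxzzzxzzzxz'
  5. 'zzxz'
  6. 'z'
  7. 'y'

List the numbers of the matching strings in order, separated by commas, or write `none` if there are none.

1 → match
2 → no match
3 → match
4 → match
5 → match
6 → match
7 → no match

1, 3, 4, 5, 6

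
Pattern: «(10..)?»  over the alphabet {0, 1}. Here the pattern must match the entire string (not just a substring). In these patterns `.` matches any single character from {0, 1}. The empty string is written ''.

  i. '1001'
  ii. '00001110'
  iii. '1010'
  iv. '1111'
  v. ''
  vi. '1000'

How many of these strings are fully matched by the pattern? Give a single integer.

4

i → match
ii → no match
iii → match
iv → no match
v → match
vi → match
Total matched: 4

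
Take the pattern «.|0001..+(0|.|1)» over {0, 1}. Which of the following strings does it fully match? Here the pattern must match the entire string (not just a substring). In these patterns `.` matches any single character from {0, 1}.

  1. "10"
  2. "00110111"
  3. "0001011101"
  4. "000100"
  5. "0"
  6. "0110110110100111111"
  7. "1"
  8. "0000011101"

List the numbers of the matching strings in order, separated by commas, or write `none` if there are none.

1. "10" → no match
2. "00110111" → no match
3. "0001011101" → match
4. "000100" → no match
5. "0" → match
6 → no match
7. "1" → match
8. "0000011101" → no match

3, 5, 7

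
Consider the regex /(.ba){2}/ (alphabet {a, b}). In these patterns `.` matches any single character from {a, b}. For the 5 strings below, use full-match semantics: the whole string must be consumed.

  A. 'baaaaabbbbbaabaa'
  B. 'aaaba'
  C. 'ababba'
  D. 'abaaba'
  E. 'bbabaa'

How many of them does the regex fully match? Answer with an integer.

2

A → no match — must end with 'ba'
B → no match
C → match
D → match
E → no match — must end with 'ba'
Total matched: 2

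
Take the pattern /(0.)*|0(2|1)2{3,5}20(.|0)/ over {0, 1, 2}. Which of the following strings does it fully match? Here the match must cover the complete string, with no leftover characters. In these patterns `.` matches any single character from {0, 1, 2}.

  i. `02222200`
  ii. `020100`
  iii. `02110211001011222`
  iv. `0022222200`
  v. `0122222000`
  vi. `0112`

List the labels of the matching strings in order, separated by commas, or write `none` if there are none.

i → match
ii → match
iii → no match
iv → no match
v → no match
vi → no match

i, ii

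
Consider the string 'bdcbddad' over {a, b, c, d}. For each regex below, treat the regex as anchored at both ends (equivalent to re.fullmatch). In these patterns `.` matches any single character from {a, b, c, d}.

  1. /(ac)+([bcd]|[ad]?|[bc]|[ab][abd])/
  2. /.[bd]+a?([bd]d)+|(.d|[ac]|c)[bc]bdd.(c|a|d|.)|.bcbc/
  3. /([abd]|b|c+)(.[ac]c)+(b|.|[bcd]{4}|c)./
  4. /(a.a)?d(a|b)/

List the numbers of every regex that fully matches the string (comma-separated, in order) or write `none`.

2

1 → no match — must start with 'ac'
2 → match
3 → no match
4 → no match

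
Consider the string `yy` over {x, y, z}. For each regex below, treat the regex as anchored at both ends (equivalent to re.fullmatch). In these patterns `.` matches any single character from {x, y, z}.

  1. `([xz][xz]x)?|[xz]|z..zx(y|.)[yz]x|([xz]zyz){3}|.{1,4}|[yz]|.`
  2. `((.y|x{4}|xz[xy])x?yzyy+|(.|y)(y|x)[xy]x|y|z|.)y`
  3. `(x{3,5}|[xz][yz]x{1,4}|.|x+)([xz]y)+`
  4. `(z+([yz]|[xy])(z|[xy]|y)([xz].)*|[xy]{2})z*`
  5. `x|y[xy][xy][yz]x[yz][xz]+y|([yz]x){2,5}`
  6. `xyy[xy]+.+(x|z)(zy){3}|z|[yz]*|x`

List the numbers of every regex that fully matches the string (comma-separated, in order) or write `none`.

1, 2, 4, 6

1 → match
2 → match
3 → no match
4 → match
5 → no match
6 → match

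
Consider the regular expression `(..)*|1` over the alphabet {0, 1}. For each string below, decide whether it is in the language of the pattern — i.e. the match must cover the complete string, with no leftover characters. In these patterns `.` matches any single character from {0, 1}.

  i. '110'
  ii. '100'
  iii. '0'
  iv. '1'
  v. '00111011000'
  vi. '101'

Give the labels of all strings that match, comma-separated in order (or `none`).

i → no match
ii → no match
iii → no match
iv → match
v → no match
vi → no match

iv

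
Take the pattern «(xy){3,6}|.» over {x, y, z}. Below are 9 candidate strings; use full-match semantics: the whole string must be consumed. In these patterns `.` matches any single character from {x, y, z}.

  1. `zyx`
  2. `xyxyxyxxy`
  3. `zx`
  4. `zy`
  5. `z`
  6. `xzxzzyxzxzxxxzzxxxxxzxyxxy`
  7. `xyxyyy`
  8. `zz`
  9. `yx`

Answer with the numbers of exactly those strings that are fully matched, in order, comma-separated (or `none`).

1 → no match
2 → no match
3 → no match
4 → no match
5 → match
6 → no match
7 → no match
8 → no match
9 → no match

5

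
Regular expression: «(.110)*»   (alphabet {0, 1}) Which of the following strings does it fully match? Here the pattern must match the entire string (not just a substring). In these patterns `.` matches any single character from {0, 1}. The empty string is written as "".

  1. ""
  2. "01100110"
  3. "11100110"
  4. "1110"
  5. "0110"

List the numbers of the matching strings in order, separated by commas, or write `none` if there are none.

1, 2, 3, 4, 5

1 → match
2 → match
3 → match
4 → match
5 → match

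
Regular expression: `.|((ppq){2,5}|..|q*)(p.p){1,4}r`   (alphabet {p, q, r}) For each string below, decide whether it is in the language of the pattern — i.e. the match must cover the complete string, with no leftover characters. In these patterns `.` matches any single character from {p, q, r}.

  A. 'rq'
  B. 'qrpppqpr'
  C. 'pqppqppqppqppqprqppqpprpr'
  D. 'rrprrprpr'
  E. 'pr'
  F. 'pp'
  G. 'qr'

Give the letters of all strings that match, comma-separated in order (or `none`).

A. 'rq' → no match
B. 'qrpppqpr' → no match
C → no match
D. 'rrprrprpr' → no match
E. 'pr' → no match
F. 'pp' → no match
G. 'qr' → no match

none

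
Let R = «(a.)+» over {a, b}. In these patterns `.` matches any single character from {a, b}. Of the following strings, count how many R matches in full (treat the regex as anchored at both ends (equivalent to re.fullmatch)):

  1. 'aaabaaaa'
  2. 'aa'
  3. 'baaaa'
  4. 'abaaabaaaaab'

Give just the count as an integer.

1 → match
2 → match
3 → no match — must start with 'a'
4 → match
Total matched: 3

3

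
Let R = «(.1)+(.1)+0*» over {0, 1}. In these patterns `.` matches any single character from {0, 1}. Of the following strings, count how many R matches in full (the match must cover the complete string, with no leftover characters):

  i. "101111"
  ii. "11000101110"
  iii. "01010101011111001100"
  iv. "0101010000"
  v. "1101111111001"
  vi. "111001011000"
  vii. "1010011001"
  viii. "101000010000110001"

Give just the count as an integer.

i → no match
ii → no match
iii → no match
iv → match
v → no match
vi → no match
vii → no match
viii → no match
Total matched: 1

1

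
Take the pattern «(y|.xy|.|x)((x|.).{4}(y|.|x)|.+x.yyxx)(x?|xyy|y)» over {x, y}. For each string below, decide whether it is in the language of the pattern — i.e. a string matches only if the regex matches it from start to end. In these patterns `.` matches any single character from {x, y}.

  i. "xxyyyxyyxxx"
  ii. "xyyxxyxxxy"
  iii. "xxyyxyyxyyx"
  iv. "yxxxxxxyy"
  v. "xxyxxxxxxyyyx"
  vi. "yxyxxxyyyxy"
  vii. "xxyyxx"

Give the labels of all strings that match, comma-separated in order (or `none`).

i. "xxyyyxyyxxx" → no match
ii. "xyyxxyxxxy" → no match
iii. "xxyyxyyxyyx" → no match
iv. "yxxxxxxyy" → no match
v → no match
vi. "yxyxxxyyyxy" → no match
vii. "xxyyxx" → no match

none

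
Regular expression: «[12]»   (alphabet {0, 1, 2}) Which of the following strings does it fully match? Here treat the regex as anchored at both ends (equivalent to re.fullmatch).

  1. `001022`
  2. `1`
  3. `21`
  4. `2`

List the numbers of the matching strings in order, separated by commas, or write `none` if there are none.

1. `001022` → no match
2. `1` → match
3. `21` → no match
4. `2` → match

2, 4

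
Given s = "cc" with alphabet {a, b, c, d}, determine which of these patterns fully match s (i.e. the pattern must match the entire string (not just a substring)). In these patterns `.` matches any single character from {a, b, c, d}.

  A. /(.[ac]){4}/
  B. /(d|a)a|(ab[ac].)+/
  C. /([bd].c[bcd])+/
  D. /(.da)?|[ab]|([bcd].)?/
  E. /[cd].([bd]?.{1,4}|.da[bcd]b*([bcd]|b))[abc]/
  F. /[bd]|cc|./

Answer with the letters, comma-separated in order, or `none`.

A → no match
B → no match
C → no match
D → match
E → no match
F → match

D, F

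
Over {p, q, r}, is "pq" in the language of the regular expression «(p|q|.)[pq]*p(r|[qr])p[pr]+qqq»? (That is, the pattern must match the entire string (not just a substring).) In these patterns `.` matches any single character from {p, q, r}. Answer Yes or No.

No

Every match must end with "qqq", but "pq" does not.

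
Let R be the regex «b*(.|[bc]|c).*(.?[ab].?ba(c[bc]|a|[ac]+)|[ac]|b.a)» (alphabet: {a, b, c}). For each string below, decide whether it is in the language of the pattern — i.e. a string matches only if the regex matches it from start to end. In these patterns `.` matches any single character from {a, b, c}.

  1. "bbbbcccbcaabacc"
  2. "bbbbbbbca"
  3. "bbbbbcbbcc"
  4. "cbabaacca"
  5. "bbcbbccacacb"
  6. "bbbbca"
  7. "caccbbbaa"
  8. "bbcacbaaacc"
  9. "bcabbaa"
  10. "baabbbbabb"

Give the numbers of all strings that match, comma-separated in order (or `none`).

1, 2, 3, 4, 6, 7, 8, 9

1 → match
2 → match
3 → match
4 → match
5 → no match
6 → match
7 → match
8 → match
9 → match
10 → no match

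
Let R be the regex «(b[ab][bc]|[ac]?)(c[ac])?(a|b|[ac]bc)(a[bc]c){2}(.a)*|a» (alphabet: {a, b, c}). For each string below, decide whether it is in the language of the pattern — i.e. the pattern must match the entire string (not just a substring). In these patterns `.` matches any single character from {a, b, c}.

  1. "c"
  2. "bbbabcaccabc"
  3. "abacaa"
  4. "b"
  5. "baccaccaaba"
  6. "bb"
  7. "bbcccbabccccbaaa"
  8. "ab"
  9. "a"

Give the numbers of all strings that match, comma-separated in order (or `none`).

1 → no match
2 → match
3 → no match
4 → no match
5 → match
6 → no match
7 → no match
8 → no match
9 → match

2, 5, 9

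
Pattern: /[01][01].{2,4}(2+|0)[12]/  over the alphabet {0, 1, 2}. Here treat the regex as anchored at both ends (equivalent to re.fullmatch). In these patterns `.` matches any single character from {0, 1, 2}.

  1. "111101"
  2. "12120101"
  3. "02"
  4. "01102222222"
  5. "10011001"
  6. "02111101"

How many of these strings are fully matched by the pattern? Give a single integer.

3

1. "111101" → match
2. "12120101" → no match
3. "02" → no match
4. "01102222222" → match
5. "10011001" → match
6. "02111101" → no match
Total matched: 3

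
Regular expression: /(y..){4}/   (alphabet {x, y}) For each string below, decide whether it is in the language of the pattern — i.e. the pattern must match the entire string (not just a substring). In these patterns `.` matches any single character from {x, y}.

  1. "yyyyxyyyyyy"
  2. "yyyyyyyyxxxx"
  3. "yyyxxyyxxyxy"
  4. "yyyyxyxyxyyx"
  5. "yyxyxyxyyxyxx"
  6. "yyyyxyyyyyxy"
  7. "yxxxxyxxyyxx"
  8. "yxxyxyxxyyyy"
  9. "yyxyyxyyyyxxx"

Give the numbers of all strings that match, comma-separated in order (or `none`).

1 → no match
2 → no match
3 → no match
4 → no match
5 → no match
6 → match
7 → no match
8 → no match
9 → no match

6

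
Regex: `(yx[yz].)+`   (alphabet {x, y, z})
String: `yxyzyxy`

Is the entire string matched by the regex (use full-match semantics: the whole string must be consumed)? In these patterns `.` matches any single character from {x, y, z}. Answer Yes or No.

No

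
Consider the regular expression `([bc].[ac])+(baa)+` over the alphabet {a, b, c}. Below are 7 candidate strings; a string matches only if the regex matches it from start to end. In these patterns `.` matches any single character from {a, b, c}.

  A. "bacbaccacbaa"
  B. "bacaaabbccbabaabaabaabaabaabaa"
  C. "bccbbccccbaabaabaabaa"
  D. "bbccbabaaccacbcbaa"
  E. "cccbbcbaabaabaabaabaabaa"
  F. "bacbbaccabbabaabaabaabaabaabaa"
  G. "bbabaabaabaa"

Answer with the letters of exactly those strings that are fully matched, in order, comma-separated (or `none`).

A → match
B → no match
C → match
D → match
E → match
F → match
G → match

A, C, D, E, F, G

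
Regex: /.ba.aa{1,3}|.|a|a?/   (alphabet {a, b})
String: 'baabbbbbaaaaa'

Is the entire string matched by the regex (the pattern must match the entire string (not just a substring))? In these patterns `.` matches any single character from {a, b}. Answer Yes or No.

No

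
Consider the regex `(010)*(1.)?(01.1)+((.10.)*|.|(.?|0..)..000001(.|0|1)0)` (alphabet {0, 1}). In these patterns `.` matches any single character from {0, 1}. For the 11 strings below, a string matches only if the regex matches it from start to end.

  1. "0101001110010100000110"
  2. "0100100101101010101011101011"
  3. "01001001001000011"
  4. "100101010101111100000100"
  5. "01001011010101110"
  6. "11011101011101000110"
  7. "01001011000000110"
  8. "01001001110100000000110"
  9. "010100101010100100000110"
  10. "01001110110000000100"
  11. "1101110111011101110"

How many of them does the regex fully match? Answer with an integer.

1 → match
2 → match
3 → no match
4 → match
5 → match
6 → no match
7 → match
8 → match
9 → match
10 → match
11 → match
Total matched: 9

9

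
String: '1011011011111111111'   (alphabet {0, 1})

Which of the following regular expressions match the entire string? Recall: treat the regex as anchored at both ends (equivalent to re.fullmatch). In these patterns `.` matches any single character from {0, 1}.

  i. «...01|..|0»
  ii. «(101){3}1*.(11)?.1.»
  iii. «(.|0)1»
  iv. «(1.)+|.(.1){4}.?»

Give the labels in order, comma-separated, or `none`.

ii

i → no match
ii → match
iii → no match
iv → no match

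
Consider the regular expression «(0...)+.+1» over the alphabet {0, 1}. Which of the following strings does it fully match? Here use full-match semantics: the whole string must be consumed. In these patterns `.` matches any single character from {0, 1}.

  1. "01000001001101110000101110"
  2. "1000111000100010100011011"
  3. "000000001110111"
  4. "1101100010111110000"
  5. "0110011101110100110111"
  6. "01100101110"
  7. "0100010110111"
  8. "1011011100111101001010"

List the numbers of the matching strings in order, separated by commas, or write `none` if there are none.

1 → no match — must end with "1"
2 → no match — must start with "0"
3 → match
4 → no match — must start with "0"
5 → match
6. "01100101110" → no match — must end with "1"
7 → match
8 → no match — must start with "0"

3, 5, 7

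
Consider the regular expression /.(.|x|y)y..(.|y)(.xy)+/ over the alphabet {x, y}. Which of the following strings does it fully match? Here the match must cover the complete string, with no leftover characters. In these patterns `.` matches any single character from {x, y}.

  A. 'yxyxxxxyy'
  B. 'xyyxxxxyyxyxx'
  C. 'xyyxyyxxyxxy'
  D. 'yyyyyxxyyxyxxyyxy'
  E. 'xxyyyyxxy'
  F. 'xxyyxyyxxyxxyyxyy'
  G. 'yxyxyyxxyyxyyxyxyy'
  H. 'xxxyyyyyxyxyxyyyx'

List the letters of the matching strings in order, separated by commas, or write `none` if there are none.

A → no match — must end with 'xy'
B → no match — must end with 'xy'
C → match
D → no match
E → match
F → no match — must end with 'xy'
G → no match — must end with 'xy'
H → no match — must end with 'xy'

C, E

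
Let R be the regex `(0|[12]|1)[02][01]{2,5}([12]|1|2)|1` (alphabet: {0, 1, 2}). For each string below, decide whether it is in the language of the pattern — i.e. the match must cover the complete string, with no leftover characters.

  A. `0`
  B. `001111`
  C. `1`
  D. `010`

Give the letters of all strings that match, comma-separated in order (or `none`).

B, C

A → no match
B → match
C → match
D → no match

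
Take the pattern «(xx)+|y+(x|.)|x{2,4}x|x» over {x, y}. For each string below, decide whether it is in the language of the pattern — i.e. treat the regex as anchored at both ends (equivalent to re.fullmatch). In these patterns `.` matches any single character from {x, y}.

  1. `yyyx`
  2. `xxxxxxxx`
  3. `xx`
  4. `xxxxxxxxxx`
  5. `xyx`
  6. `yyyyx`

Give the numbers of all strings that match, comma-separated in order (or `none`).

1 → match
2 → match
3 → match
4 → match
5 → no match
6 → match

1, 2, 3, 4, 6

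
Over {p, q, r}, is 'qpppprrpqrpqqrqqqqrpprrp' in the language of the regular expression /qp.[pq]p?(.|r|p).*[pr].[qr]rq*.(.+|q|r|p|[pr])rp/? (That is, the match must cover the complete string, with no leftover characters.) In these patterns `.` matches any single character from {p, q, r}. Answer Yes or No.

Yes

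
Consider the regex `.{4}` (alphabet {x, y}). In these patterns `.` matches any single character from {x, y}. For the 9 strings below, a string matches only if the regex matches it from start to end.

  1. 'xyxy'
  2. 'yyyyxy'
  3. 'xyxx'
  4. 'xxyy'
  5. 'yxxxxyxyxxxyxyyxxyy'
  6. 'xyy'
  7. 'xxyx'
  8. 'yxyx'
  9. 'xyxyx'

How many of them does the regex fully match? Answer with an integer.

1 → match
2 → no match
3 → match
4 → match
5 → no match
6 → no match
7 → match
8 → match
9 → no match
Total matched: 5

5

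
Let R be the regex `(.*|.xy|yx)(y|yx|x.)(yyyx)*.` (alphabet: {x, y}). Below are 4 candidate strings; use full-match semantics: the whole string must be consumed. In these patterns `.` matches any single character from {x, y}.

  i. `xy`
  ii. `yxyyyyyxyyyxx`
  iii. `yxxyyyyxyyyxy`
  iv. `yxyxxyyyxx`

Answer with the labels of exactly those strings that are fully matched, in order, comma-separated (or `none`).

i. `xy` → no match
ii → match
iii → match
iv. `yxyxxyyyxx` → match

ii, iii, iv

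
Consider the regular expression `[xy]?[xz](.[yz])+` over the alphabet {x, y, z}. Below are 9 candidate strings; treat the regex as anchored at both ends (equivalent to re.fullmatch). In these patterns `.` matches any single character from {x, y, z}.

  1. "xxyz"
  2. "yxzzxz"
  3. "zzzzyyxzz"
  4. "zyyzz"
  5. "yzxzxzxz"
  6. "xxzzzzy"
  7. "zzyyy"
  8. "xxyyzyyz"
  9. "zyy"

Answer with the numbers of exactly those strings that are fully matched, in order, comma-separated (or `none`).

1, 2, 4, 5, 6, 7, 8, 9

1. "xxyz" → match
2. "yxzzxz" → match
3. "zzzzyyxzz" → no match
4. "zyyzz" → match
5. "yzxzxzxz" → match
6. "xxzzzzy" → match
7. "zzyyy" → match
8. "xxyyzyyz" → match
9. "zyy" → match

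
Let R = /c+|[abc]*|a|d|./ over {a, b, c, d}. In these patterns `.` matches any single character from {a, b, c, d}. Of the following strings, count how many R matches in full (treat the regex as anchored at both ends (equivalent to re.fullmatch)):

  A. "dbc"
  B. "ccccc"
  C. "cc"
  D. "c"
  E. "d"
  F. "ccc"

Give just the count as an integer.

A → no match
B → match
C → match
D → match
E → match
F → match
Total matched: 5

5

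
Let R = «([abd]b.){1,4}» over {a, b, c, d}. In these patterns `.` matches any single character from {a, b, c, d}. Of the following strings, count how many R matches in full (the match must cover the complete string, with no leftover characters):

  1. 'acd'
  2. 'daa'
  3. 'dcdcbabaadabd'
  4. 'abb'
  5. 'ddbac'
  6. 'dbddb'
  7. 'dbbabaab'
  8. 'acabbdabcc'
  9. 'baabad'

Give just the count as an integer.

1. 'acd' → no match
2. 'daa' → no match
3 → no match
4. 'abb' → match
5. 'ddbac' → no match
6. 'dbddb' → no match
7. 'dbbabaab' → no match
8. 'acabbdabcc' → no match
9. 'baabad' → no match
Total matched: 1

1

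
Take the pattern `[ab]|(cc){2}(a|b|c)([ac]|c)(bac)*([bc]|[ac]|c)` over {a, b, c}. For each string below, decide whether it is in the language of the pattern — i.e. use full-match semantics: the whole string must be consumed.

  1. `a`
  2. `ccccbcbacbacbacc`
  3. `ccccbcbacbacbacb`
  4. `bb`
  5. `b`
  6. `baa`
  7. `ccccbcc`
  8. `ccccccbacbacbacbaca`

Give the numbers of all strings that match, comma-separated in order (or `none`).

1, 2, 3, 5, 7, 8

1. `a` → match
2 → match
3 → match
4. `bb` → no match
5. `b` → match
6. `baa` → no match
7. `ccccbcc` → match
8 → match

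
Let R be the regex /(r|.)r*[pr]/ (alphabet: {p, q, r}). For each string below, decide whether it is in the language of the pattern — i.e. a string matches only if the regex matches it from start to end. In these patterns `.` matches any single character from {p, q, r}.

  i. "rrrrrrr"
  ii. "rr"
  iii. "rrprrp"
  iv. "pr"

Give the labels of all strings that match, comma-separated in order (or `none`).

i, ii, iv

i. "rrrrrrr" → match
ii. "rr" → match
iii. "rrprrp" → no match
iv. "pr" → match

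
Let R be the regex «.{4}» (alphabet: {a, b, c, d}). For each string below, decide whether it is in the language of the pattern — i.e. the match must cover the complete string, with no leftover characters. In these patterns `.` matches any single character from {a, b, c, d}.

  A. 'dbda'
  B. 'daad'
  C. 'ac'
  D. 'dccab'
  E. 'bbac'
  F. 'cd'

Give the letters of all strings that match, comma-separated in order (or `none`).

A → match
B → match
C → no match
D → no match
E → match
F → no match

A, B, E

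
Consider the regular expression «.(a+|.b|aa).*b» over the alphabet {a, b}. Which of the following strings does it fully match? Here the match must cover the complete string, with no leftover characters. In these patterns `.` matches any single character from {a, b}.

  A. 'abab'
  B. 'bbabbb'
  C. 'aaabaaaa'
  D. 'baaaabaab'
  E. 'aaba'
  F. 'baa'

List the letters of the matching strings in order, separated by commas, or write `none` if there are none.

A → no match
B → no match
C → no match — must end with 'b'
D → match
E → no match — must end with 'b'
F → no match — must end with 'b'

D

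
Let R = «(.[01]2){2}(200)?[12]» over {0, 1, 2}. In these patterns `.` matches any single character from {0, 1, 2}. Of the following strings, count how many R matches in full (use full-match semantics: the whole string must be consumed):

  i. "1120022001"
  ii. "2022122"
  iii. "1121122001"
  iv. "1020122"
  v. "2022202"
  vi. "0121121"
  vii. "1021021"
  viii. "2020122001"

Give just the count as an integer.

7

i → match
ii → match
iii → match
iv → match
v → no match
vi → match
vii → match
viii → match
Total matched: 7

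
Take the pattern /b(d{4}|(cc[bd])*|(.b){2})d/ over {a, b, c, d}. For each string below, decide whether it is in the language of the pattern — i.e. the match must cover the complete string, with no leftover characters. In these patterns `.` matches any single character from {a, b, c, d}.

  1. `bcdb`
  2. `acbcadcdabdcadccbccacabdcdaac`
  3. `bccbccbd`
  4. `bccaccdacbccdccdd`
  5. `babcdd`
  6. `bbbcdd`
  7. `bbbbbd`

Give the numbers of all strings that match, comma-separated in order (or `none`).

3, 7

1 → no match — must end with `d`
2 → no match — must start with `b`
3 → match
4 → no match
5 → no match
6 → no match
7 → match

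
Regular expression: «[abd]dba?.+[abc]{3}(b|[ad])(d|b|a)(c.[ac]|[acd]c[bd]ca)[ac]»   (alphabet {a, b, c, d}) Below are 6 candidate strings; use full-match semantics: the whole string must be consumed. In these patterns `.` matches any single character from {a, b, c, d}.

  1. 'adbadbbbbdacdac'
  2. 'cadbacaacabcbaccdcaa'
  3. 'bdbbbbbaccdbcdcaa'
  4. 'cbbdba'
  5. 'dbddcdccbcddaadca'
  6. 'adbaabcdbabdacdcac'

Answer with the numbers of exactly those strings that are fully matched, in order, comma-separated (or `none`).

1

1 → match
2 → no match
3 → no match
4 → no match
5 → no match
6 → no match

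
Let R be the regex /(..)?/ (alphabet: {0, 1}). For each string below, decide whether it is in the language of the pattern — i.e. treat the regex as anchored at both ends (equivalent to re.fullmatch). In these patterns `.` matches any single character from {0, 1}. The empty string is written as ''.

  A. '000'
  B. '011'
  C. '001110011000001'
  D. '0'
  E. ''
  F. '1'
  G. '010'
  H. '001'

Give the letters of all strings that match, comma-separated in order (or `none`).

E

A → no match
B → no match
C → no match
D → no match
E → match
F → no match
G → no match
H → no match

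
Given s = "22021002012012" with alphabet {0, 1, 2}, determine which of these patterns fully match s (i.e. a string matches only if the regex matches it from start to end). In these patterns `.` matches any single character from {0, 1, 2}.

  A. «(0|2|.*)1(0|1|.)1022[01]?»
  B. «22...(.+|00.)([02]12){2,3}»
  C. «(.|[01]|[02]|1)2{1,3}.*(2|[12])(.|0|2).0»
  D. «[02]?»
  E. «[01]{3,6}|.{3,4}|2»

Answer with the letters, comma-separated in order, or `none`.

A → no match
B → match
C → no match — must end with "0"
D → no match
E → no match

B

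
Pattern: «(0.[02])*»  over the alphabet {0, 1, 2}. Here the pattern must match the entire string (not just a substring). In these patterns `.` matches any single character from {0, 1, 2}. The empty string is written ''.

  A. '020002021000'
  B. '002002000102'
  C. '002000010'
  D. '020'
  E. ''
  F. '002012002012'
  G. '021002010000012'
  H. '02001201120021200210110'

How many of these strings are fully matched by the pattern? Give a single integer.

A. '020002021000' → no match
B. '002002000102' → no match
C. '002000010' → match
D. '020' → match
E. '' → match
F. '002012002012' → match
G → no match
H → no match
Total matched: 4

4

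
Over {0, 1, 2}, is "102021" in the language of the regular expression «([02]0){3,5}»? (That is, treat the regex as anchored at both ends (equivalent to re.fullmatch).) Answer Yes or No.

Every match must end with "0", but "102021" does not.

No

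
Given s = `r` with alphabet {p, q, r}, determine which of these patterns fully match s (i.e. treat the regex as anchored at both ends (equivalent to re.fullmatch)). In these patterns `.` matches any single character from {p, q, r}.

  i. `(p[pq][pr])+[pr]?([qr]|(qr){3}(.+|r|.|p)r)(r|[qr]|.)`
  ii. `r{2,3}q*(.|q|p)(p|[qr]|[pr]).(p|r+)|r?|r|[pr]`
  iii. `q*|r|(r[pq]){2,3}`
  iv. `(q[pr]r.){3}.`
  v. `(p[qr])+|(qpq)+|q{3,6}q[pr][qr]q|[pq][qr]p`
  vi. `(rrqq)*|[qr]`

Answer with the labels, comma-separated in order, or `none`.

i → no match — must start with `p`
ii → match
iii → match
iv → no match — must start with `q`
v → no match
vi → match

ii, iii, vi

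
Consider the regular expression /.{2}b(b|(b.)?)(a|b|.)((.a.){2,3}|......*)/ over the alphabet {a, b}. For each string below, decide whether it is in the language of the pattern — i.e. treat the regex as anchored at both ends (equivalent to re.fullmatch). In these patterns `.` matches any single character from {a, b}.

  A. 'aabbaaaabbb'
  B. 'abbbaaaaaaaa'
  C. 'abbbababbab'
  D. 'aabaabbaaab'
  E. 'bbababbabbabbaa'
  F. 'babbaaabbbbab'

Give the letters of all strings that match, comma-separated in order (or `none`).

A, B, C, D, F

A. 'aabbaaaabbb' → match
B. 'abbbaaaaaaaa' → match
C. 'abbbababbab' → match
D. 'aabaabbaaab' → match
E → no match
F → match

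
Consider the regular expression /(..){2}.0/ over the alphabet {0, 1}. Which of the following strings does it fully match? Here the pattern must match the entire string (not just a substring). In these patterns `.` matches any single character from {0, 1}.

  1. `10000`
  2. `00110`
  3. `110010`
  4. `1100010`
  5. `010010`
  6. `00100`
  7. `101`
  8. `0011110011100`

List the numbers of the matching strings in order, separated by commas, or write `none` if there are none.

1 → no match
2 → no match
3 → match
4 → no match
5 → match
6 → no match
7 → no match — must end with `0`
8 → no match

3, 5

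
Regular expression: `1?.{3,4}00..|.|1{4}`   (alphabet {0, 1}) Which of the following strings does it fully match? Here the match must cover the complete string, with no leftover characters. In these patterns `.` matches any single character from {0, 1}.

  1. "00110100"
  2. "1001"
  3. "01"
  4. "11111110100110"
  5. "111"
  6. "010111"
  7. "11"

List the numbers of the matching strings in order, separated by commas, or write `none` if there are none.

1 → no match
2 → no match
3 → no match
4 → no match
5 → no match
6 → no match
7 → no match

none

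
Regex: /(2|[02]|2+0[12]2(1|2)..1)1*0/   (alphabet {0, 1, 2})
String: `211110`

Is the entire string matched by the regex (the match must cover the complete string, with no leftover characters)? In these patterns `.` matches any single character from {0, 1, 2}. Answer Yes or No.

Yes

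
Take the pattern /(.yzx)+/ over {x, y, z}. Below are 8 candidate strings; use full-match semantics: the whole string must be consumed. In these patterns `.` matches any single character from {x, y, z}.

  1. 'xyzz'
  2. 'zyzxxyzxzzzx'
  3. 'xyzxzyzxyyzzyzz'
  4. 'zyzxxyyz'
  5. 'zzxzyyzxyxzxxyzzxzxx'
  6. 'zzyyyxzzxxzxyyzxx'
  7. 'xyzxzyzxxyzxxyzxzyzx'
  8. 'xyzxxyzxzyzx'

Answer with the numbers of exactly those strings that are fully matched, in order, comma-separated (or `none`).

7, 8

1 → no match — must end with 'yzx'
2 → no match — must end with 'yzx'
3 → no match — must end with 'yzx'
4 → no match — must end with 'yzx'
5 → no match — must end with 'yzx'
6 → no match — must end with 'yzx'
7 → match
8 → match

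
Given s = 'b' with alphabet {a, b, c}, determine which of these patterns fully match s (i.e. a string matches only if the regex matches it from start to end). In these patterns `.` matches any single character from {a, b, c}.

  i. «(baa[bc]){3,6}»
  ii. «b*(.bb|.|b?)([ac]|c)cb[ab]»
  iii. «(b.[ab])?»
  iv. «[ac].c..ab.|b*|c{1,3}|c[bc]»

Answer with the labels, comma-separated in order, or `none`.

i → no match — must start with 'baa'
ii → no match
iii → no match
iv → match

iv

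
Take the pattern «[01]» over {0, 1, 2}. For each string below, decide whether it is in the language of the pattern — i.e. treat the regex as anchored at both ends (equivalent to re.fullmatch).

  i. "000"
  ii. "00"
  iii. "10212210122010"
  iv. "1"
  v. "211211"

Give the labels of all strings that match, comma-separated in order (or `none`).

i → no match
ii → no match
iii → no match
iv → match
v → no match

iv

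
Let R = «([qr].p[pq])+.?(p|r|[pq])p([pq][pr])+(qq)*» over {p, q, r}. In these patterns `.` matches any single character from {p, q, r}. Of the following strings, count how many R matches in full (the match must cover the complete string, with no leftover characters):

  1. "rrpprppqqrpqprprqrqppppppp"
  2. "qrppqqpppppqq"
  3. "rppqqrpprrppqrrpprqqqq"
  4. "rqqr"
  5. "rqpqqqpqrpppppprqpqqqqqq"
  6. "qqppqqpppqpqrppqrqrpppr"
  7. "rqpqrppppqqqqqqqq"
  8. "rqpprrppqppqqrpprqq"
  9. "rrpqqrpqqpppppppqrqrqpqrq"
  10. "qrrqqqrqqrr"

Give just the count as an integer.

5

1 → no match
2 → match
3 → no match
4 → no match
5 → match
6 → match
7 → match
8 → match
9 → no match
10 → no match
Total matched: 5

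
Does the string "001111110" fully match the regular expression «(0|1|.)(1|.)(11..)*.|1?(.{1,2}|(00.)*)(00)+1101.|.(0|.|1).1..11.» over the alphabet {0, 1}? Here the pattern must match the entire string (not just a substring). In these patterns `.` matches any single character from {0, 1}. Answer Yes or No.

Yes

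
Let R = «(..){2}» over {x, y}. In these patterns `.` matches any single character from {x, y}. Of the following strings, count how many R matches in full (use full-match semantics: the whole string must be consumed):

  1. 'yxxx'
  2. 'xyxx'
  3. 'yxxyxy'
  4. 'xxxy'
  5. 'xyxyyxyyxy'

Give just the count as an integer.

1. 'yxxx' → match
2. 'xyxx' → match
3. 'yxxyxy' → no match
4. 'xxxy' → match
5. 'xyxyyxyyxy' → no match
Total matched: 3

3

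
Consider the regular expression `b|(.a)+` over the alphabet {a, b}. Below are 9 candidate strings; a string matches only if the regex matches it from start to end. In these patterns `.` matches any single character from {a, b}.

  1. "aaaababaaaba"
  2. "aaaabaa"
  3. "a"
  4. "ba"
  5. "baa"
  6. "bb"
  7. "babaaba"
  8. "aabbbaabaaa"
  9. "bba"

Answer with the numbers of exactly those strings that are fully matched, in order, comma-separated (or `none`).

1 → match
2 → no match
3 → no match
4 → match
5 → no match
6 → no match
7 → no match
8 → no match
9 → no match

1, 4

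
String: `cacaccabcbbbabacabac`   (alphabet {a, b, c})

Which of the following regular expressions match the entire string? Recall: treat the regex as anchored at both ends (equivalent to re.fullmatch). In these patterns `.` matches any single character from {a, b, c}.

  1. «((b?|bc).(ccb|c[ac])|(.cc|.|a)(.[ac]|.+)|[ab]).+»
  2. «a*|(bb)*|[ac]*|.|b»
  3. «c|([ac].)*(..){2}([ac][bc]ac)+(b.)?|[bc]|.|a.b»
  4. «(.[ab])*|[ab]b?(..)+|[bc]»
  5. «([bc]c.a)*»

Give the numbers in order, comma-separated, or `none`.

1 → match
2 → no match
3 → match
4 → no match
5 → no match

1, 3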